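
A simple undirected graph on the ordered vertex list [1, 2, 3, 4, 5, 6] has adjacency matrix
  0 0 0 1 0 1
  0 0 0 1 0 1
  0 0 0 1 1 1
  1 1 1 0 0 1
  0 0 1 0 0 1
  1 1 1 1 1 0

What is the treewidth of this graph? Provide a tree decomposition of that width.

Each bag holds 3 vertices, so the decomposition has width 2, which upper-bounds the treewidth. Conversely, {1, 4, 6} is a clique of size 3, and the vertices of any clique must share a bag in every tree decomposition; so some bag has ≥ 3 vertices and tw(G) ≥ 2. Therefore the treewidth is 2.

Treewidth 2.
One such decomposition:
Bags: B1 = {2, 4, 6}  B2 = {3, 4, 6}  B3 = {1, 4, 6}  B4 = {3, 5, 6}
Tree: B1–B2, B1–B3, B2–B4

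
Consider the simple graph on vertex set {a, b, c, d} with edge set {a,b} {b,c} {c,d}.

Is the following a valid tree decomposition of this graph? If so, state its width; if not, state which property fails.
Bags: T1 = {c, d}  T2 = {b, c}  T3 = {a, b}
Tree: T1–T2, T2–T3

Vertex coverage: the bags together contain {a, b, c, d}, the full vertex set. Edge coverage: each edge of G has both endpoints in at least one bag. Running intersection: for every vertex, the bags containing it form a connected subtree. All three properties hold, so this is a valid tree decomposition of width max|bag| − 1 = 1, and hence tw(G) ≤ 1.

Yes; width 1.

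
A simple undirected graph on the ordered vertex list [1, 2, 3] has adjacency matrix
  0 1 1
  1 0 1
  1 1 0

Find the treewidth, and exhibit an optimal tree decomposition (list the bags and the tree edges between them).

With just one bag of size 3, the width is 3 − 1 = 2, so tw(G) ≤ 2. On the other hand G contains the 3-clique {1, 2, 3}. A clique must lie in a single bag of any decomposition, so no decomposition can have width below 2. The upper and lower bounds meet at 2, so that is the treewidth.

Treewidth 2.
Bags: B1 = {1, 2, 3}
Tree: (single bag)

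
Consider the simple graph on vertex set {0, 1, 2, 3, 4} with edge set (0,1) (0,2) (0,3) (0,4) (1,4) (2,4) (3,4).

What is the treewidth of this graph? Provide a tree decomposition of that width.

Treewidth 2.
One such decomposition:
Bags: B1 = {0, 2, 4}  B2 = {0, 1, 4}  B3 = {0, 3, 4}
Tree: B1–B2, B1–B3

Each bag holds 3 vertices, so the decomposition has width 2, which upper-bounds the treewidth. For the lower bound, the 3 vertices {0, 1, 4} are pairwise adjacent, and any tree decomposition puts a clique entirely inside one bag — forcing width ≥ 2. Combining the bounds, tw(G) = 2.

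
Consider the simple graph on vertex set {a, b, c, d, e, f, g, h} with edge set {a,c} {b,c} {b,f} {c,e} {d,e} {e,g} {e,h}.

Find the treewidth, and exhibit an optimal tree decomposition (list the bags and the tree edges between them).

Each bag holds 2 vertices, so the decomposition has width 1, which upper-bounds the treewidth. G has an edge, so its treewidth is at least 1. Combining the bounds, tw(G) = 1.

Treewidth 1.
One optimal decomposition is:
Bags: B1 = {e, h}  B2 = {c, e}  B3 = {d, e}  B4 = {a, c}  B5 = {b, c}  B6 = {b, f}  B7 = {e, g}
Tree: B1–B2, B1–B3, B2–B4, B4–B5, B5–B6, B3–B7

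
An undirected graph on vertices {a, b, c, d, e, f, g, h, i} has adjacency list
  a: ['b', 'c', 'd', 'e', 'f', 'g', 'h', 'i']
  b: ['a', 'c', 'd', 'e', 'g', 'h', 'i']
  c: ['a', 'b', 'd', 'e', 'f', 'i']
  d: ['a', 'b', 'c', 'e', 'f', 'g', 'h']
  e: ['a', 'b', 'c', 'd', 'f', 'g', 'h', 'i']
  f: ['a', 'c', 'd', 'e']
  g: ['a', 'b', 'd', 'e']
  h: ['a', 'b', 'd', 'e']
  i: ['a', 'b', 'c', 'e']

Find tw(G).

A width-4 tree decomposition is:
Bags: B1 = {a, b, c, d, e}  B2 = {a, b, d, e, h}  B3 = {a, b, c, e, i}  B4 = {a, b, d, e, g}  B5 = {a, c, d, e, f}
Tree: B1–B2, B1–B3, B1–B4, B1–B5
Every bag has size at most 5, so the width is 5 − 1 = 4 and tw(G) ≤ 4. Conversely, {a, c, d, e, f} is a clique of size 5, and the vertices of any clique must share a bag in every tree decomposition; so some bag has ≥ 5 vertices and tw(G) ≥ 4. Therefore the treewidth is 4.

4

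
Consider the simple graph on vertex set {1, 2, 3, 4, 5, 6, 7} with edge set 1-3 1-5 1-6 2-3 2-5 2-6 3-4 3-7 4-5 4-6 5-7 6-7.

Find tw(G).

3

A width-3 tree decomposition is:
Bags: B1 = {1, 3, 5, 6}  B2 = {2, 3, 5, 6}  B3 = {3, 4, 5, 6}  B4 = {3, 5, 6, 7}
Tree: B1–B2, B2–B3, B3–B4
Every bag has size at most 4, so the width is 4 − 1 = 3 and tw(G) ≤ 3. For the lower bound: the 4 vertex sets {1,5}, {2,6}, {3}, {4} are disjoint, each induces a connected subgraph, and every pair is joined by at least one edge of G. Contracting each set to a single vertex therefore yields K_{4} as a minor, and since treewidth is minor-monotone, tw(G) ≥ tw(K_{4}) = 3. Therefore the treewidth is 3.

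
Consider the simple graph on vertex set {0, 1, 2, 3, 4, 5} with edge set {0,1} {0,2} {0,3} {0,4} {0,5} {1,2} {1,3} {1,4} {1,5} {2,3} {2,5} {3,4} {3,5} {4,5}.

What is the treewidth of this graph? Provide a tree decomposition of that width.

Each bag holds 5 vertices, so the decomposition has width 4, which upper-bounds the treewidth. Conversely, {0, 1, 2, 3, 5} is a clique of size 5, and the vertices of any clique must share a bag in every tree decomposition; so some bag has ≥ 5 vertices and tw(G) ≥ 4. Therefore the treewidth is 4.

Treewidth 4.
One optimal decomposition is:
Bags: B1 = {0, 1, 3, 4, 5}  B2 = {0, 1, 2, 3, 5}
Tree: B1–B2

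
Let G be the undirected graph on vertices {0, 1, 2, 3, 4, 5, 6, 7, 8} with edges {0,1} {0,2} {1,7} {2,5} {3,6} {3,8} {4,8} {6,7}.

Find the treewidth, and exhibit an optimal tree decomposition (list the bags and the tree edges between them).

The largest bag has 2 vertices, giving width 1; this decomposition certifies tw(G) ≤ 1. Any graph with an edge has treewidth ≥ 1, and G has the edge 4–8. Combining the bounds, tw(G) = 1.

Treewidth 1.
One such decomposition:
Bags: B1 = {4, 8}  B2 = {3, 8}  B3 = {3, 6}  B4 = {6, 7}  B5 = {1, 7}  B6 = {0, 1}  B7 = {0, 2}  B8 = {2, 5}
Tree: B1–B2, B2–B3, B3–B4, B4–B5, B5–B6, B6–B7, B7–B8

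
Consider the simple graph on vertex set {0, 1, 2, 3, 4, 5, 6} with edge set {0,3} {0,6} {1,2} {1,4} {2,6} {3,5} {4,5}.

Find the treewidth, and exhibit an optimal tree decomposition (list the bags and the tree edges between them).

Treewidth 2.
One such decomposition:
Bags: B1 = {1, 2, 4}  B2 = {2, 4, 6}  B3 = {0, 4, 6}  B4 = {0, 3, 4}  B5 = {3, 4, 5}
Tree: B1–B2, B2–B3, B3–B4, B4–B5

Every bag has size at most 3, so the width is 3 − 1 = 2 and tw(G) ≤ 2. For the lower bound, G contains the cycle 4–1–2–6–0–3–5–4, so G is not a forest; only forests have treewidth ≤ 1, hence tw(G) ≥ 2. The upper and lower bounds meet at 2, so that is the treewidth.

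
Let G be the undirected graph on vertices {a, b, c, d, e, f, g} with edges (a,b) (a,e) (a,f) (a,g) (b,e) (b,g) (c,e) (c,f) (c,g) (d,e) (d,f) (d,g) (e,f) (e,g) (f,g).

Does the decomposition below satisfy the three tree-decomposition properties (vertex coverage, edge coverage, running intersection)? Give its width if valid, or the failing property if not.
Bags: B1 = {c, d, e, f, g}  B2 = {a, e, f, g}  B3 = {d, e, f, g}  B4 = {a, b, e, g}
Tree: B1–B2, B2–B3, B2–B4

A tree decomposition must satisfy three properties: every vertex lies in some bag; for every edge, both endpoints lie together in some bag; and for every vertex, the bags containing it form a connected subtree. Here bags containing vertex d are not connected in the tree, so the decomposition is invalid.

No — bags containing vertex d are not connected in the tree.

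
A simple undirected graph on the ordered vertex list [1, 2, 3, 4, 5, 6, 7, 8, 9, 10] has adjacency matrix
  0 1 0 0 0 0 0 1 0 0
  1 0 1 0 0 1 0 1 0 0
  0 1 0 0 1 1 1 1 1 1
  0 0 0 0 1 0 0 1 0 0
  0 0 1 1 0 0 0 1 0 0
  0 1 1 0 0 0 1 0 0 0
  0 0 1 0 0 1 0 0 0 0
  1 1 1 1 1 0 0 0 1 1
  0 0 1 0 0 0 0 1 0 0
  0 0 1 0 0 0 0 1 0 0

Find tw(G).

2

A width-2 tree decomposition is:
Bags: B1 = {2, 3, 8}  B2 = {2, 3, 6}  B3 = {3, 6, 7}  B4 = {1, 2, 8}  B5 = {3, 5, 8}  B6 = {3, 8, 10}  B7 = {3, 8, 9}  B8 = {4, 5, 8}
Tree: B1–B2, B2–B3, B1–B4, B1–B5, B5–B6, B6–B7, B5–B8
Every bag has size at most 3, so the width is 3 − 1 = 2 and tw(G) ≤ 2. For the lower bound, the 3 vertices {1, 2, 8} are pairwise adjacent, and any tree decomposition puts a clique entirely inside one bag — forcing width ≥ 2. Therefore the treewidth is 2.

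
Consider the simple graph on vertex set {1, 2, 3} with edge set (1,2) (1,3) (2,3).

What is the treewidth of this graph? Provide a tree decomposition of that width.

A single bag containing all 3 vertices is trivially a valid decomposition of width 2. Conversely, {1, 2, 3} is a clique of size 3, and the vertices of any clique must share a bag in every tree decomposition; so some bag has ≥ 3 vertices and tw(G) ≥ 2. The upper and lower bounds meet at 2, so that is the treewidth.

Treewidth 2.
Bags: B1 = {1, 2, 3}
Tree: (single bag)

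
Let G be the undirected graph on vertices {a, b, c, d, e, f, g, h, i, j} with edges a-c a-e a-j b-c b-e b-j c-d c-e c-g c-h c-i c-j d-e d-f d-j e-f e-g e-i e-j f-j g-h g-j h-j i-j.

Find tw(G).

3

A width-3 tree decomposition is:
Bags: B1 = {d, e, f, j}  B2 = {c, d, e, j}  B3 = {c, e, g, j}  B4 = {c, e, i, j}  B5 = {b, c, e, j}  B6 = {a, c, e, j}  B7 = {c, g, h, j}
Tree: B1–B2, B2–B3, B3–B4, B3–B5, B3–B6, B3–B7
Each bag holds 4 vertices, so the decomposition has width 3, which upper-bounds the treewidth. Conversely, {c, d, e, j} is a clique of size 4, and the vertices of any clique must share a bag in every tree decomposition; so some bag has ≥ 4 vertices and tw(G) ≥ 3. Therefore the treewidth is 3.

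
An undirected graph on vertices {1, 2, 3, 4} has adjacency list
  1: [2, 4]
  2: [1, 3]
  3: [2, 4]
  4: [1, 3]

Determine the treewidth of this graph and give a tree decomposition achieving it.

Every bag has size at most 3, so the width is 3 − 1 = 2 and tw(G) ≤ 2. The edges 4–1–2–3–4 form a cycle, so G is not a tree and its treewidth is at least 2. The upper and lower bounds meet at 2, so that is the treewidth.

Treewidth 2.
Bags: B1 = {1, 2, 4}  B2 = {2, 3, 4}
Tree: B1–B2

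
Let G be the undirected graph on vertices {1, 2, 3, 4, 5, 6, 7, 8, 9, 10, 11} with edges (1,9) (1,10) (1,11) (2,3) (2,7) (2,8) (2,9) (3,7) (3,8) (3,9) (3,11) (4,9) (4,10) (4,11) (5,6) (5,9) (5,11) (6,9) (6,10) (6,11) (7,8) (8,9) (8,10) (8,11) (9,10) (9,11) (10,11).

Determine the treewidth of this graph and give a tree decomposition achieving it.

Every bag has size at most 4, so the width is 4 − 1 = 3 and tw(G) ≤ 3. For the lower bound, the 4 vertices {2, 3, 8, 9} are pairwise adjacent, and any tree decomposition puts a clique entirely inside one bag — forcing width ≥ 3. Therefore the treewidth is 3.

Treewidth 3.
Bags: B1 = {3, 8, 9, 11}  B2 = {8, 9, 10, 11}  B3 = {6, 9, 10, 11}  B4 = {5, 6, 9, 11}  B5 = {4, 9, 10, 11}  B6 = {1, 9, 10, 11}  B7 = {2, 3, 8, 9}  B8 = {2, 3, 7, 8}
Tree: B1–B2, B2–B3, B3–B4, B2–B5, B2–B6, B1–B7, B7–B8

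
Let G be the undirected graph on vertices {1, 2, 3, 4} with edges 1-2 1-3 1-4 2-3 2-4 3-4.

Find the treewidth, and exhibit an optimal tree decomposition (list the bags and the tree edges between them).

Treewidth 3.
Bags: B1 = {1, 2, 3, 4}
Tree: (single bag)

A single bag containing all 4 vertices is trivially a valid decomposition of width 3. On the other hand G contains the 4-clique {1, 2, 3, 4}. A clique must lie in a single bag of any decomposition, so no decomposition can have width below 3. Therefore the treewidth is 3.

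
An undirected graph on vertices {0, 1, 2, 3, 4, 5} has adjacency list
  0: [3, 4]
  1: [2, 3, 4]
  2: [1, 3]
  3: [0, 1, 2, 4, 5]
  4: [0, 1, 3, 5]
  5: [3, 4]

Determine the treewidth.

A width-2 tree decomposition is:
Bags: B1 = {1, 3, 4}  B2 = {3, 4, 5}  B3 = {1, 2, 3}  B4 = {0, 3, 4}
Tree: B1–B2, B1–B3, B1–B4
Every bag has size at most 3, so the width is 3 − 1 = 2 and tw(G) ≤ 2. For the lower bound, the 3 vertices {1, 2, 3} are pairwise adjacent, and any tree decomposition puts a clique entirely inside one bag — forcing width ≥ 2. The upper and lower bounds meet at 2, so that is the treewidth.

2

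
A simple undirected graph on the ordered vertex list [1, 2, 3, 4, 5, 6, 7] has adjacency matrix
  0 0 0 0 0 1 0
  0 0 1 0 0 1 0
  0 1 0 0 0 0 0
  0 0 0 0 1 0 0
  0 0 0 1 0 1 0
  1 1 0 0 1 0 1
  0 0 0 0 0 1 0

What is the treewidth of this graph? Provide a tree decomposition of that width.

Each bag holds 2 vertices, so the decomposition has width 1, which upper-bounds the treewidth. G has an edge, so its treewidth is at least 1. Therefore the treewidth is 1.

Treewidth 1.
Bags: B1 = {6, 7}  B2 = {2, 6}  B3 = {2, 3}  B4 = {1, 6}  B5 = {5, 6}  B6 = {4, 5}
Tree: B1–B2, B2–B3, B2–B4, B4–B5, B5–B6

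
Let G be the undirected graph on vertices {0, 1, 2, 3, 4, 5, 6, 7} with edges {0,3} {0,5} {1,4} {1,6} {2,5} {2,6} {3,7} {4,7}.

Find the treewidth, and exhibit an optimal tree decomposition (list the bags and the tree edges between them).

Each bag holds 3 vertices, so the decomposition has width 2, which upper-bounds the treewidth. The edges 1–6–2–5–0–3–7–4–1 form a cycle, so G is not a tree and its treewidth is at least 2. Combining the bounds, tw(G) = 2.

Treewidth 2.
Bags: B1 = {1, 2, 6}  B2 = {1, 2, 5}  B3 = {0, 1, 5}  B4 = {0, 1, 3}  B5 = {1, 3, 7}  B6 = {1, 4, 7}
Tree: B1–B2, B2–B3, B3–B4, B4–B5, B5–B6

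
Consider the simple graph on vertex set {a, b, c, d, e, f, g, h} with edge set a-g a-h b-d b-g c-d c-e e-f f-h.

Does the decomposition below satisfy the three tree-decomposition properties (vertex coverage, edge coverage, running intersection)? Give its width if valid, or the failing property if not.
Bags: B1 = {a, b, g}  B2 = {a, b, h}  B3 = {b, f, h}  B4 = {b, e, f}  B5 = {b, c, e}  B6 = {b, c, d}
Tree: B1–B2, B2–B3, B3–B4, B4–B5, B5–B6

Yes; width 2.

Checking the three conditions: (i) the bags cover all of {a, b, c, d, e, f, g, h}; (ii) for each edge, some bag contains both endpoints; (iii) the bags containing any fixed vertex form a subtree. All hold, so the decomposition is valid with width 3 − 1 = 2.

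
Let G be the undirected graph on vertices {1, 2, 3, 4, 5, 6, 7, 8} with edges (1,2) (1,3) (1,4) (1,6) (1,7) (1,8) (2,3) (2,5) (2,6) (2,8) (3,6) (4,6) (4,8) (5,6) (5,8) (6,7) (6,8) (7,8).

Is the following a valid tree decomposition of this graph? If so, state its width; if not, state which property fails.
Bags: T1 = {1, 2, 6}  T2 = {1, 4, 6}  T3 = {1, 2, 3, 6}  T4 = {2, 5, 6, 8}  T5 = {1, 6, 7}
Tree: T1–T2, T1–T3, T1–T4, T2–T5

No — edge (8,1) lies in no bag.

A tree decomposition must satisfy three properties: every vertex lies in some bag; for every edge, both endpoints lie together in some bag; and for every vertex, the bags containing it form a connected subtree. Here edge (8,1) lies in no bag, so the decomposition is invalid.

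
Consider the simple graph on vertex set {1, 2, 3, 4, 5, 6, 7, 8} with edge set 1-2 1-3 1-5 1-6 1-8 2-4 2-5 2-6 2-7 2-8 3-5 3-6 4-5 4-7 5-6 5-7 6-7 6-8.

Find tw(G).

A width-3 tree decomposition is:
Bags: B1 = {2, 5, 6, 7}  B2 = {1, 2, 5, 6}  B3 = {1, 2, 6, 8}  B4 = {2, 4, 5, 7}  B5 = {1, 3, 5, 6}
Tree: B1–B2, B2–B3, B1–B4, B2–B5
Each bag holds 4 vertices, so the decomposition has width 3, which upper-bounds the treewidth. On the other hand G contains the 4-clique {1, 2, 6, 8}. A clique must lie in a single bag of any decomposition, so no decomposition can have width below 3. Therefore the treewidth is 3.

3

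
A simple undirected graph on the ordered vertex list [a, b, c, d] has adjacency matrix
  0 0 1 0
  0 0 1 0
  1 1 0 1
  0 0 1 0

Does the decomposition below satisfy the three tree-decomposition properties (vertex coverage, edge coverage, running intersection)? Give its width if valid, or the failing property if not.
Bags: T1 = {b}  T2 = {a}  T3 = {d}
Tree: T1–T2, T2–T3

No — vertex c appears in no bag.

A tree decomposition must satisfy three properties: every vertex lies in some bag; for every edge, both endpoints lie together in some bag; and for every vertex, the bags containing it form a connected subtree. Here vertex c appears in no bag, so the decomposition is invalid.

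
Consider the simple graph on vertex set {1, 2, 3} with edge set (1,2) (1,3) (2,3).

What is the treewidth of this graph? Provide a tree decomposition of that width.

With just one bag of size 3, the width is 3 − 1 = 2, so tw(G) ≤ 2. For the lower bound, the 3 vertices {1, 2, 3} are pairwise adjacent, and any tree decomposition puts a clique entirely inside one bag — forcing width ≥ 2. Combining the bounds, tw(G) = 2.

Treewidth 2.
One optimal decomposition is:
Bags: B1 = {1, 2, 3}
Tree: (single bag)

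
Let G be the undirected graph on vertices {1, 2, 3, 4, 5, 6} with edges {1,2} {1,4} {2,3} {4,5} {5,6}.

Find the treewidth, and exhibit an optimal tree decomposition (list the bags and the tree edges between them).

Each bag holds 2 vertices, so the decomposition has width 1, which upper-bounds the treewidth. Since G has at least one edge (e.g. 3–2), it is not an edgeless graph, so tw(G) ≥ 1. The upper and lower bounds meet at 1, so that is the treewidth.

Treewidth 1.
One optimal decomposition is:
Bags: B1 = {2, 3}  B2 = {1, 2}  B3 = {1, 4}  B4 = {4, 5}  B5 = {5, 6}
Tree: B1–B2, B2–B3, B3–B4, B4–B5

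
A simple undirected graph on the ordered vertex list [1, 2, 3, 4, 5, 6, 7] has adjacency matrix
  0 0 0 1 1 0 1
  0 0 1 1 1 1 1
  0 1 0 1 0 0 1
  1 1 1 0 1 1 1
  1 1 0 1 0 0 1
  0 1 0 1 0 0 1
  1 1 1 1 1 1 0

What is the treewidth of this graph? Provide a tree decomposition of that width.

Each bag holds 4 vertices, so the decomposition has width 3, which upper-bounds the treewidth. Conversely, {1, 4, 5, 7} is a clique of size 4, and the vertices of any clique must share a bag in every tree decomposition; so some bag has ≥ 4 vertices and tw(G) ≥ 3. Combining the bounds, tw(G) = 3.

Treewidth 3.
Bags: B1 = {2, 4, 5, 7}  B2 = {2, 3, 4, 7}  B3 = {1, 4, 5, 7}  B4 = {2, 4, 6, 7}
Tree: B1–B2, B1–B3, B2–B4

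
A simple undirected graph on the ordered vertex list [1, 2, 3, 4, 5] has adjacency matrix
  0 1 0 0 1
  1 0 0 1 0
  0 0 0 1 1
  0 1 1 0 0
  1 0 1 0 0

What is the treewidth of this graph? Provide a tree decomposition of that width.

Each bag holds 3 vertices, so the decomposition has width 2, which upper-bounds the treewidth. Since 1–5–3–4–2–1 is a cycle in G, G is not acyclic. Forests are exactly the graphs of treewidth ≤ 1, so tw(G) ≥ 2. Hence tw(G) = 2 exactly.

Treewidth 2.
Bags: B1 = {1, 3, 5}  B2 = {1, 3, 4}  B3 = {1, 2, 4}
Tree: B1–B2, B2–B3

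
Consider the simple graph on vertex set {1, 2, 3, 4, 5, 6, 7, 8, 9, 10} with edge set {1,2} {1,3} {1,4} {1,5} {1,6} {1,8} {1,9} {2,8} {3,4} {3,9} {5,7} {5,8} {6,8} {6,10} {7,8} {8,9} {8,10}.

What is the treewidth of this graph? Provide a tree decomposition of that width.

Treewidth 2.
One optimal decomposition is:
Bags: B1 = {1, 8, 9}  B2 = {1, 3, 9}  B3 = {1, 5, 8}  B4 = {1, 3, 4}  B5 = {1, 6, 8}  B6 = {5, 7, 8}  B7 = {1, 2, 8}  B8 = {6, 8, 10}
Tree: B1–B2, B1–B3, B2–B4, B3–B5, B3–B6, B3–B7, B5–B8

The largest bag has 3 vertices, giving width 2; this decomposition certifies tw(G) ≤ 2. On the other hand G contains the 3-clique {1, 8, 9}. A clique must lie in a single bag of any decomposition, so no decomposition can have width below 2. Combining the bounds, tw(G) = 2.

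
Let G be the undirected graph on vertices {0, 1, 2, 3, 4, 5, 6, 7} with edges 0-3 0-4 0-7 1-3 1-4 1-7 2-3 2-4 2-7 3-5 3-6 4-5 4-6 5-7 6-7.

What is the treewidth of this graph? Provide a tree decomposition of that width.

Treewidth 3.
Bags: B1 = {1, 3, 4, 7}  B2 = {3, 4, 6, 7}  B3 = {0, 3, 4, 7}  B4 = {3, 4, 5, 7}  B5 = {2, 3, 4, 7}
Tree: B1–B2, B2–B3, B3–B4, B4–B5

The largest bag has 4 vertices, giving width 3; this decomposition certifies tw(G) ≤ 3. For the lower bound: the 4 vertex sets {1,7}, {4,6}, {3}, {0} are disjoint, each induces a connected subgraph, and every pair is joined by at least one edge of G. Contracting each set to a single vertex therefore yields K_{4} as a minor, and since treewidth is minor-monotone, tw(G) ≥ tw(K_{4}) = 3. Therefore the treewidth is 3.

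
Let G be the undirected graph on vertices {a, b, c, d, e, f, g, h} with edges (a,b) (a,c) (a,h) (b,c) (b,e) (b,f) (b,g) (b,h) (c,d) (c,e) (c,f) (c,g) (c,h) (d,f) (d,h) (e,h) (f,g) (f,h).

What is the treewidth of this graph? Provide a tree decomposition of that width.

Each bag holds 4 vertices, so the decomposition has width 3, which upper-bounds the treewidth. For the lower bound, the 4 vertices {b, c, f, g} are pairwise adjacent, and any tree decomposition puts a clique entirely inside one bag — forcing width ≥ 3. The upper and lower bounds meet at 3, so that is the treewidth.

Treewidth 3.
One such decomposition:
Bags: B1 = {b, c, f, h}  B2 = {b, c, f, g}  B3 = {b, c, e, h}  B4 = {c, d, f, h}  B5 = {a, b, c, h}
Tree: B1–B2, B1–B3, B1–B4, B3–B5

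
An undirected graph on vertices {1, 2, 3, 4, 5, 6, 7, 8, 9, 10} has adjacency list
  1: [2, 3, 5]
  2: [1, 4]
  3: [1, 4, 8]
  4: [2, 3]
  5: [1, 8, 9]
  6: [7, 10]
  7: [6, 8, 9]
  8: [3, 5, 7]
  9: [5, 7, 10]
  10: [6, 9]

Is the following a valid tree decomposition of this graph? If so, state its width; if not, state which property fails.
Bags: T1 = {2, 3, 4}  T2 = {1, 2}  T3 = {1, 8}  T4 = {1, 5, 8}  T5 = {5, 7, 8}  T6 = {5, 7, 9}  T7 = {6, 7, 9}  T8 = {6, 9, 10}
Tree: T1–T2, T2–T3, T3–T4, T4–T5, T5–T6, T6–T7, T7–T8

A tree decomposition must satisfy three properties: every vertex lies in some bag; for every edge, both endpoints lie together in some bag; and for every vertex, the bags containing it form a connected subtree. Here edge (3,1) lies in no bag, so the decomposition is invalid.

No — edge (3,1) lies in no bag.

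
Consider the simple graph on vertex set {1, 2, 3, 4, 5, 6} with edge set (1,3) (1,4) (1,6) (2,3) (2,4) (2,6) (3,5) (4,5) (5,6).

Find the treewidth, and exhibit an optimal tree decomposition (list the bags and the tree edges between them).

Each bag holds 4 vertices, so the decomposition has width 3, which upper-bounds the treewidth. For the lower bound: the 4 vertex sets {4,5}, {1,6}, {3}, {2} are disjoint, each induces a connected subgraph, and every pair is joined by at least one edge of G. Contracting each set to a single vertex therefore yields K_{4} as a minor, and since treewidth is minor-monotone, tw(G) ≥ tw(K_{4}) = 3. Hence tw(G) = 3 exactly.

Treewidth 3.
Bags: B1 = {3, 4, 5, 6}  B2 = {1, 3, 4, 6}  B3 = {2, 3, 4, 6}
Tree: B1–B2, B2–B3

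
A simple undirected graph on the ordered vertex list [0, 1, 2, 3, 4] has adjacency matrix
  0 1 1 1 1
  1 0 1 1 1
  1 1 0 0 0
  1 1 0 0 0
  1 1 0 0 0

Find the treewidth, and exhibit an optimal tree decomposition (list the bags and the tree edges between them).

Treewidth 2.
One optimal decomposition is:
Bags: B1 = {0, 1, 4}  B2 = {0, 1, 3}  B3 = {0, 1, 2}
Tree: B1–B2, B1–B3

Each bag holds 3 vertices, so the decomposition has width 2, which upper-bounds the treewidth. On the other hand G contains the 3-clique {0, 1, 2}. A clique must lie in a single bag of any decomposition, so no decomposition can have width below 2. Hence tw(G) = 2 exactly.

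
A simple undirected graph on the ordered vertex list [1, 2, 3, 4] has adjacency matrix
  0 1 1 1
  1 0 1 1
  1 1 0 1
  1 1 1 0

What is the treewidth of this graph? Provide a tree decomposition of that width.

A single bag containing all 4 vertices is trivially a valid decomposition of width 3. Conversely, {1, 2, 3, 4} is a clique of size 4, and the vertices of any clique must share a bag in every tree decomposition; so some bag has ≥ 4 vertices and tw(G) ≥ 3. Hence tw(G) = 3 exactly.

Treewidth 3.
Bags: B1 = {1, 2, 3, 4}
Tree: (single bag)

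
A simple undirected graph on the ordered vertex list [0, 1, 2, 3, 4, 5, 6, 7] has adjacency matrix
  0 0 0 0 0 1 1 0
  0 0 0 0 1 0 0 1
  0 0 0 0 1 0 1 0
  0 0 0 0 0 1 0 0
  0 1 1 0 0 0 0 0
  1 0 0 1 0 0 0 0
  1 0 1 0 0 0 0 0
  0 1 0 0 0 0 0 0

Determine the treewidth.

A width-1 tree decomposition is:
Bags: B1 = {3, 5}  B2 = {0, 5}  B3 = {0, 6}  B4 = {2, 6}  B5 = {2, 4}  B6 = {1, 4}  B7 = {1, 7}
Tree: B1–B2, B2–B3, B3–B4, B4–B5, B5–B6, B6–B7
Each bag holds 2 vertices, so the decomposition has width 1, which upper-bounds the treewidth. Any graph with an edge has treewidth ≥ 1, and G has the edge 3–5. The upper and lower bounds meet at 1, so that is the treewidth.

1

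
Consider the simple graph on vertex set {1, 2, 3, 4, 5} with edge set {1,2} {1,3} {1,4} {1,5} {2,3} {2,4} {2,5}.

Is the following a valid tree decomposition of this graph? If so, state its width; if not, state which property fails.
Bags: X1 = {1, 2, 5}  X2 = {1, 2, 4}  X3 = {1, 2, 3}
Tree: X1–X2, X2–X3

Checking the three conditions: (i) the bags cover all of {1, 2, 3, 4, 5}; (ii) for each edge, some bag contains both endpoints; (iii) the bags containing any fixed vertex form a subtree. All hold, so the decomposition is valid with width 3 − 1 = 2.

Yes; width 2.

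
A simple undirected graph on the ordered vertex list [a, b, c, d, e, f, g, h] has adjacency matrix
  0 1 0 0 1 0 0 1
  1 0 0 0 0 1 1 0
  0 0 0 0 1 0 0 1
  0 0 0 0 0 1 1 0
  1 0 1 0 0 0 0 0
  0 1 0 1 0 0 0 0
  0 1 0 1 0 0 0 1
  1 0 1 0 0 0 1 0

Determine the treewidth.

2

A width-2 tree decomposition is:
Bags: B1 = {a, c, e}  B2 = {a, c, h}  B3 = {a, b, h}  B4 = {b, g, h}  B5 = {b, f, g}  B6 = {d, f, g}
Tree: B1–B2, B2–B3, B3–B4, B4–B5, B5–B6
Every bag has size at most 3, so the width is 3 − 1 = 2 and tw(G) ≤ 2. Since e–c–h–a–e is a cycle in G, G is not acyclic. Forests are exactly the graphs of treewidth ≤ 1, so tw(G) ≥ 2. The upper and lower bounds meet at 2, so that is the treewidth.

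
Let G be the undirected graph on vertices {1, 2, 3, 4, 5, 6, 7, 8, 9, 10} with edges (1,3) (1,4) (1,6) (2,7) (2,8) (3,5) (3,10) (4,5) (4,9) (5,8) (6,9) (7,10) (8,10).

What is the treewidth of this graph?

2

A width-2 tree decomposition is:
Bags: B1 = {2, 7, 10}  B2 = {2, 8, 10}  B3 = {3, 8, 10}  B4 = {3, 5, 8}  B5 = {1, 3, 5}  B6 = {1, 4, 5}  B7 = {1, 4, 6}  B8 = {4, 6, 9}
Tree: B1–B2, B2–B3, B3–B4, B4–B5, B5–B6, B6–B7, B7–B8
The largest bag has 3 vertices, giving width 2; this decomposition certifies tw(G) ≤ 2. The edges 7–2–8–10–7 form a cycle, so G is not a tree and its treewidth is at least 2. Combining the bounds, tw(G) = 2.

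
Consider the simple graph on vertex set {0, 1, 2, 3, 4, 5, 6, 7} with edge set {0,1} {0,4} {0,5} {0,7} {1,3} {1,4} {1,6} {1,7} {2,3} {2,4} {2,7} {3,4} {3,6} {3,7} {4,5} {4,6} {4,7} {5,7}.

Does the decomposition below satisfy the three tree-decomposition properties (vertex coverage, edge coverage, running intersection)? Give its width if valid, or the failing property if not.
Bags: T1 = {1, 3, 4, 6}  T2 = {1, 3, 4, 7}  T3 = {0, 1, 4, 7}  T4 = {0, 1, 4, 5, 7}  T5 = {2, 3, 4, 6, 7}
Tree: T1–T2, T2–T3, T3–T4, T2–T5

No — bags containing vertex 6 are not connected in the tree.

A tree decomposition must satisfy three properties: every vertex lies in some bag; for every edge, both endpoints lie together in some bag; and for every vertex, the bags containing it form a connected subtree. Here bags containing vertex 6 are not connected in the tree, so the decomposition is invalid.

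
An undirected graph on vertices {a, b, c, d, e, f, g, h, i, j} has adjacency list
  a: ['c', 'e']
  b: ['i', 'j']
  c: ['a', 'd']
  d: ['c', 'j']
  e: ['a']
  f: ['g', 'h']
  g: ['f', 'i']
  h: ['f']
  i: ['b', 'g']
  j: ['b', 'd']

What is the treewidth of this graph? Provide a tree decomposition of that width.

The largest bag has 2 vertices, giving width 1; this decomposition certifies tw(G) ≤ 1. G has an edge, so its treewidth is at least 1. The upper and lower bounds meet at 1, so that is the treewidth.

Treewidth 1.
One such decomposition:
Bags: B1 = {a, e}  B2 = {a, c}  B3 = {c, d}  B4 = {d, j}  B5 = {b, j}  B6 = {b, i}  B7 = {g, i}  B8 = {f, g}  B9 = {f, h}
Tree: B1–B2, B2–B3, B3–B4, B4–B5, B5–B6, B6–B7, B7–B8, B8–B9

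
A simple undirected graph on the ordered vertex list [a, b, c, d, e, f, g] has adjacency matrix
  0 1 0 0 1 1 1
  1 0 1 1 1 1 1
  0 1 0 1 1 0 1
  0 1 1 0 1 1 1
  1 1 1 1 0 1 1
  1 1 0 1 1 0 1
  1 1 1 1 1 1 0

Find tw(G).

A width-4 tree decomposition is:
Bags: B1 = {b, c, d, e, g}  B2 = {b, d, e, f, g}  B3 = {a, b, e, f, g}
Tree: B1–B2, B2–B3
Each bag holds 5 vertices, so the decomposition has width 4, which upper-bounds the treewidth. On the other hand G contains the 5-clique {b, c, d, e, g}. A clique must lie in a single bag of any decomposition, so no decomposition can have width below 4. The upper and lower bounds meet at 4, so that is the treewidth.

4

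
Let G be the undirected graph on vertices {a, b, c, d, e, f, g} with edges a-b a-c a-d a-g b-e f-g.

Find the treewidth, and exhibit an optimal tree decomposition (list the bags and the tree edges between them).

Each bag holds 2 vertices, so the decomposition has width 1, which upper-bounds the treewidth. G has an edge, so its treewidth is at least 1. Hence tw(G) = 1 exactly.

Treewidth 1.
Bags: B1 = {a, g}  B2 = {a, b}  B3 = {a, d}  B4 = {f, g}  B5 = {a, c}  B6 = {b, e}
Tree: B1–B2, B1–B3, B1–B4, B1–B5, B2–B6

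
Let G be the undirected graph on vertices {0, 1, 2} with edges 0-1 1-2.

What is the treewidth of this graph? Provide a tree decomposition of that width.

Each bag holds 2 vertices, so the decomposition has width 1, which upper-bounds the treewidth. G has an edge, so its treewidth is at least 1. Combining the bounds, tw(G) = 1.

Treewidth 1.
One such decomposition:
Bags: B1 = {0, 1}  B2 = {1, 2}
Tree: B1–B2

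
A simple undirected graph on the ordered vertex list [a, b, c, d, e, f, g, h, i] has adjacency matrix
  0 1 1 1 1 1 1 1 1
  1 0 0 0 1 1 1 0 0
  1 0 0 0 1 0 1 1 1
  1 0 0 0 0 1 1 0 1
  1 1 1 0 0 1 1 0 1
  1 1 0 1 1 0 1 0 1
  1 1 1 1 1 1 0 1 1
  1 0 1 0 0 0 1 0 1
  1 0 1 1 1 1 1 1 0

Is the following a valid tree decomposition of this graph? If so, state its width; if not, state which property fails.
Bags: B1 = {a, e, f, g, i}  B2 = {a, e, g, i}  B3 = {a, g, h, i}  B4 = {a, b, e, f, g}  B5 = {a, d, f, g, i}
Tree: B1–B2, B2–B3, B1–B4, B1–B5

A tree decomposition must satisfy three properties: every vertex lies in some bag; for every edge, both endpoints lie together in some bag; and for every vertex, the bags containing it form a connected subtree. Here vertex c appears in no bag, so the decomposition is invalid.

No — vertex c appears in no bag.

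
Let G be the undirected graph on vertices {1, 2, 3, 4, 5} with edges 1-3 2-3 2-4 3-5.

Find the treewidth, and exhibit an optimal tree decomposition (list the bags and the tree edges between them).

Each bag holds 2 vertices, so the decomposition has width 1, which upper-bounds the treewidth. Any graph with an edge has treewidth ≥ 1, and G has the edge 2–3. The upper and lower bounds meet at 1, so that is the treewidth.

Treewidth 1.
One such decomposition:
Bags: B1 = {2, 3}  B2 = {2, 4}  B3 = {3, 5}  B4 = {1, 3}
Tree: B1–B2, B1–B3, B1–B4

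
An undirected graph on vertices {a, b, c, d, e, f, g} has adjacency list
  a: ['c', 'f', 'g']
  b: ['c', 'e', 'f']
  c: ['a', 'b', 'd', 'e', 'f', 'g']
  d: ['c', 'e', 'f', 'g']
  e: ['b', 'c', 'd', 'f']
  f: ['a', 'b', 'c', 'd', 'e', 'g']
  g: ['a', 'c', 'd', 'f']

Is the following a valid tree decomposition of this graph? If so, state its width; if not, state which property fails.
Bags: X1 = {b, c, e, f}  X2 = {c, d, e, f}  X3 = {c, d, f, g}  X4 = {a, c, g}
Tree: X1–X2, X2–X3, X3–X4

No — edge (f,a) lies in no bag.

A tree decomposition must satisfy three properties: every vertex lies in some bag; for every edge, both endpoints lie together in some bag; and for every vertex, the bags containing it form a connected subtree. Here edge (f,a) lies in no bag, so the decomposition is invalid.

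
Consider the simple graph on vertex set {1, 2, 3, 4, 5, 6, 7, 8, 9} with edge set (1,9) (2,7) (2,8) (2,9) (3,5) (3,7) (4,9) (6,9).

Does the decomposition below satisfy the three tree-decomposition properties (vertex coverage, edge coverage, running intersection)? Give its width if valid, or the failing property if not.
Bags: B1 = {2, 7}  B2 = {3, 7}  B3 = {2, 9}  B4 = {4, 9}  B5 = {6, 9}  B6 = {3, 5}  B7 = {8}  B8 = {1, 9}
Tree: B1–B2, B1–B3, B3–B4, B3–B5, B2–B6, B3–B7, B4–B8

A tree decomposition must satisfy three properties: every vertex lies in some bag; for every edge, both endpoints lie together in some bag; and for every vertex, the bags containing it form a connected subtree. Here edge (2,8) lies in no bag, so the decomposition is invalid.

No — edge (2,8) lies in no bag.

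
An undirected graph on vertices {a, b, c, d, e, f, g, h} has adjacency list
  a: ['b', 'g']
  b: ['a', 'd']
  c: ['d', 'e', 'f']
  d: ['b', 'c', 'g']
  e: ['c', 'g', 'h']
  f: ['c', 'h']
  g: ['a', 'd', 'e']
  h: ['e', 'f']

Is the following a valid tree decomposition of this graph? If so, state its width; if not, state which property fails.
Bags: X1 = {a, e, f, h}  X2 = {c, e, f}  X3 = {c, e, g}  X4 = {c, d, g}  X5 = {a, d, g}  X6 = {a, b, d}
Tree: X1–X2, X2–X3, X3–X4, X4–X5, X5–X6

No — bags containing vertex a are not connected in the tree.

A tree decomposition must satisfy three properties: every vertex lies in some bag; for every edge, both endpoints lie together in some bag; and for every vertex, the bags containing it form a connected subtree. Here bags containing vertex a are not connected in the tree, so the decomposition is invalid.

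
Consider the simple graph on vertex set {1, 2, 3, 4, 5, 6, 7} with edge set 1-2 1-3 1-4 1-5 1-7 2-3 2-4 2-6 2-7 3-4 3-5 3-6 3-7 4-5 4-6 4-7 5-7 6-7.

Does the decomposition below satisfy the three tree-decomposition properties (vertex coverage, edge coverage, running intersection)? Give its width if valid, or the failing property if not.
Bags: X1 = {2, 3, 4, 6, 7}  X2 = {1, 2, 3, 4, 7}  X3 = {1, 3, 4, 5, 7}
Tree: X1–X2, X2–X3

Yes; width 4.

Vertex coverage: the bags together contain {1, 2, 3, 4, 5, 6, 7}, the full vertex set. Edge coverage: each edge of G has both endpoints in at least one bag. Running intersection: for every vertex, the bags containing it form a connected subtree. All three properties hold, so this is a valid tree decomposition of width max|bag| − 1 = 4, and hence tw(G) ≤ 4.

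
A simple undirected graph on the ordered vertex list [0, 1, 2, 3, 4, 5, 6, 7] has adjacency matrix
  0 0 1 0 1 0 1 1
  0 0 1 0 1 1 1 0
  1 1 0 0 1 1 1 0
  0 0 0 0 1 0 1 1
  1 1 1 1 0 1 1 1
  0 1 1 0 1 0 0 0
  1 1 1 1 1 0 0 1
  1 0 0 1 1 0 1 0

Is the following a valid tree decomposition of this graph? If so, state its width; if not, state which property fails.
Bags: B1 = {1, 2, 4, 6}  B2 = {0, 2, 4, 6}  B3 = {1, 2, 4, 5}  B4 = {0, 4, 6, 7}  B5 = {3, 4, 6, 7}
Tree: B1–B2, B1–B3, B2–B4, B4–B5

Vertex coverage: the bags together contain {0, 1, 2, 3, 4, 5, 6, 7}, the full vertex set. Edge coverage: each edge of G has both endpoints in at least one bag. Running intersection: for every vertex, the bags containing it form a connected subtree. All three properties hold, so this is a valid tree decomposition of width max|bag| − 1 = 3, and hence tw(G) ≤ 3.

Yes; width 3.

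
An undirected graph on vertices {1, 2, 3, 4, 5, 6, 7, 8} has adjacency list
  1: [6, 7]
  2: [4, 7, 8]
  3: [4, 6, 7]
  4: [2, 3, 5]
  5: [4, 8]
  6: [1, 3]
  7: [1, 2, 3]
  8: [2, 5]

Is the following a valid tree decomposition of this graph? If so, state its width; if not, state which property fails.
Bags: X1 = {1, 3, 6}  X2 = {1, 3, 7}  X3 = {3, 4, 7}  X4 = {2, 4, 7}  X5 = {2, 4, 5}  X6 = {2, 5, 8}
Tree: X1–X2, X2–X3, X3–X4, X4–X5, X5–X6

Yes; width 2.

Vertex coverage: the bags together contain {1, 2, 3, 4, 5, 6, 7, 8}, the full vertex set. Edge coverage: each edge of G has both endpoints in at least one bag. Running intersection: for every vertex, the bags containing it form a connected subtree. All three properties hold, so this is a valid tree decomposition of width max|bag| − 1 = 2, and hence tw(G) ≤ 2.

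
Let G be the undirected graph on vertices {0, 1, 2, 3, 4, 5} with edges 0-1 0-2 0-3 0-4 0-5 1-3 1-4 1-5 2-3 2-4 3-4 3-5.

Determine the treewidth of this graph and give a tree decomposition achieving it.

Treewidth 3.
One optimal decomposition is:
Bags: B1 = {0, 2, 3, 4}  B2 = {0, 1, 3, 4}  B3 = {0, 1, 3, 5}
Tree: B1–B2, B2–B3

Each bag holds 4 vertices, so the decomposition has width 3, which upper-bounds the treewidth. On the other hand G contains the 4-clique {0, 1, 3, 4}. A clique must lie in a single bag of any decomposition, so no decomposition can have width below 3. Therefore the treewidth is 3.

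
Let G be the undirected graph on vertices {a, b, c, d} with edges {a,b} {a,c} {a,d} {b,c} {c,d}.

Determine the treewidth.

2

A width-2 tree decomposition is:
Bags: B1 = {a, c, d}  B2 = {a, b, c}
Tree: B1–B2
The largest bag has 3 vertices, giving width 2; this decomposition certifies tw(G) ≤ 2. Conversely, {a, c, d} is a clique of size 3, and the vertices of any clique must share a bag in every tree decomposition; so some bag has ≥ 3 vertices and tw(G) ≥ 2. The upper and lower bounds meet at 2, so that is the treewidth.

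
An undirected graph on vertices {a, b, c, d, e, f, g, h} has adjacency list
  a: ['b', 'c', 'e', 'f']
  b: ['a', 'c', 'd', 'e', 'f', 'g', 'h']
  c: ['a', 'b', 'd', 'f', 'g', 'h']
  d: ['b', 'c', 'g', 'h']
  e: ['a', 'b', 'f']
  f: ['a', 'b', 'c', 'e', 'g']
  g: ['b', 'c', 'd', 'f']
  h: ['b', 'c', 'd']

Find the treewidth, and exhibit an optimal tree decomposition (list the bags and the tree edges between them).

Treewidth 3.
Bags: B1 = {a, b, c, f}  B2 = {b, c, f, g}  B3 = {b, c, d, g}  B4 = {b, c, d, h}  B5 = {a, b, e, f}
Tree: B1–B2, B2–B3, B3–B4, B1–B5

The largest bag has 4 vertices, giving width 3; this decomposition certifies tw(G) ≤ 3. Conversely, {a, b, e, f} is a clique of size 4, and the vertices of any clique must share a bag in every tree decomposition; so some bag has ≥ 4 vertices and tw(G) ≥ 3. The upper and lower bounds meet at 3, so that is the treewidth.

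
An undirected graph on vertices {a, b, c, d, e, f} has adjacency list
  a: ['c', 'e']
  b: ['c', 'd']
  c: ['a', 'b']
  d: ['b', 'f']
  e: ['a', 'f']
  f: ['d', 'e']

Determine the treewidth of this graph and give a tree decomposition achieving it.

Treewidth 2.
One such decomposition:
Bags: B1 = {d, e, f}  B2 = {b, d, e}  B3 = {b, c, e}  B4 = {a, c, e}
Tree: B1–B2, B2–B3, B3–B4

Every bag has size at most 3, so the width is 3 − 1 = 2 and tw(G) ≤ 2. For the lower bound, G contains the cycle e–f–d–b–c–a–e, so G is not a forest; only forests have treewidth ≤ 1, hence tw(G) ≥ 2. The upper and lower bounds meet at 2, so that is the treewidth.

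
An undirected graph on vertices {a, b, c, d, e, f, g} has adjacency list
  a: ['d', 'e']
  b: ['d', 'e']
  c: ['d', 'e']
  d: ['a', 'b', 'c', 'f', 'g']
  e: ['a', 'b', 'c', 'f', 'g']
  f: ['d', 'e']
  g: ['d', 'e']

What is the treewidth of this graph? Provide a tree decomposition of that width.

Treewidth 2.
Bags: B1 = {c, d, e}  B2 = {d, e, g}  B3 = {d, e, f}  B4 = {a, d, e}  B5 = {b, d, e}
Tree: B1–B2, B2–B3, B3–B4, B4–B5

Each bag holds 3 vertices, so the decomposition has width 2, which upper-bounds the treewidth. Since d–c–e–g–d is a cycle in G, G is not acyclic. Forests are exactly the graphs of treewidth ≤ 1, so tw(G) ≥ 2. Therefore the treewidth is 2.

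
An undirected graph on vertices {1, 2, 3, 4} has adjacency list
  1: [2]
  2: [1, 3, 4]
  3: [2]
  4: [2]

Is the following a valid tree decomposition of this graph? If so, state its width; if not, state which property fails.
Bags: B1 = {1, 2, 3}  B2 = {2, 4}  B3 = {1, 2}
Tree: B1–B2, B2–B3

A tree decomposition must satisfy three properties: every vertex lies in some bag; for every edge, both endpoints lie together in some bag; and for every vertex, the bags containing it form a connected subtree. Here bags containing vertex 1 are not connected in the tree, so the decomposition is invalid.

No — bags containing vertex 1 are not connected in the tree.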